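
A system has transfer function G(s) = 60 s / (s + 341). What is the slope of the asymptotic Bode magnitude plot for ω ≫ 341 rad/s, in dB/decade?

0 dB/decade

With 1 zero and 1 pole, the high-frequency asymptotic slope is 20 × (1 − 1) = 0 dB/decade.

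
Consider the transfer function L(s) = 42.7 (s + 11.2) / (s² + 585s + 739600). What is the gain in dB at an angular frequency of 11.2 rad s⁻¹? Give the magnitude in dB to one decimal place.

-60.8 dB

|j11.2 + 11.2| = √(11.2² + 11.2²) = 15.84
|(j11.2)² + 585(j11.2) + 739600| = |7.3947e+05 + j6552| = 7.395e+05
|L(j11.2)| = 42.7 × 15.84 / 7.395e+05 = 0.00091458
20 log₁₀(0.00091458) = -60.78 dB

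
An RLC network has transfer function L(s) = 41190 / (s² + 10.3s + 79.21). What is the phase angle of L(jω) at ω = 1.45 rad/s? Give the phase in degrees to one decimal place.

∠[(j1.45)² + 10.3(j1.45) + 79.21] = ∠[77.107 + j14.935] = 10.96°
∠L(j1.45) = −10.96° = -10.96°

-11.0°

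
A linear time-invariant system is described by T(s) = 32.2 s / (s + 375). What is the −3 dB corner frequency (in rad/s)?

375 rad/s

For a single-pole high-pass, the −3 dB point is at the pole: ω = 375 rad/s.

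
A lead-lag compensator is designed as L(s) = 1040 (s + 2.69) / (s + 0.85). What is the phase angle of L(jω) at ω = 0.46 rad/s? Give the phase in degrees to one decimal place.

-18.7 deg

∠(j0.46 + 2.69) = arctan(0.46/2.69) = 9.70°
∠(j0.46 + 0.85) = arctan(0.46/0.85) = 28.42°
∠L(j0.46) = 9.70° − 28.42° = -18.72°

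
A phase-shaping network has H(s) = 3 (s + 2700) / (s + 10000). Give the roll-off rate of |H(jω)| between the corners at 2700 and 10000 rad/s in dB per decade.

In this band the factors already past their corner are: zero at 2700; net slope = 20 dB/decade.

20 dB/decade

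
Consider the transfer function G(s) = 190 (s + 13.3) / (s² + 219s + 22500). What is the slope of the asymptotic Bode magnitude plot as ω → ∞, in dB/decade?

-20 dB/decade

With 1 zero and 2 poles, the high-frequency asymptotic slope is 20 × (1 − 2) = -20 dB/decade.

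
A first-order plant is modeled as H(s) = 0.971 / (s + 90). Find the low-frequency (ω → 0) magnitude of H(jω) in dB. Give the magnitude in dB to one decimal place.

H(0) = 0.971 / 90 = 0.010789
20 log₁₀(0.010789) = -39.34 dB

-39.3 dB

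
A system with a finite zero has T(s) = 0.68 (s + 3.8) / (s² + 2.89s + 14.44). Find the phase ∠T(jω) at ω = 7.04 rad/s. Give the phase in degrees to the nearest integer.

∠(j7.04 + 3.8) = arctan(7.04/3.8) = 61.64°
∠[(j7.04)² + 2.89(j7.04) + 14.44] = ∠[-35.122 + j20.346] = 149.92°
∠T(j7.04) = 61.64° − 149.92° = -88.28°

-88 deg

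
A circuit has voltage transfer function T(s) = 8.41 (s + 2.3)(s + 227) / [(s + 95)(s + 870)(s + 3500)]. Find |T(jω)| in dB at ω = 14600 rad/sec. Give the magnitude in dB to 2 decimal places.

|j14600 + 2.3| = √(14600² + 2.3²) = 1.46e+04
|j14600 + 227| = √(14600² + 227²) = 1.46e+04
|j14600 + 95| = √(14600² + 95²) = 1.46e+04
|j14600 + 870| = √(14600² + 870²) = 1.463e+04
|j14600 + 3500| = √(14600² + 3500²) = 1.501e+04
|T(j14600)| = 8.41 × 1.46e+04 × 1.46e+04 / (1.46e+04 × 1.463e+04 × 1.501e+04) = 0.00055922
20 log₁₀(0.00055922) = -65.048 dB

-65.05 dB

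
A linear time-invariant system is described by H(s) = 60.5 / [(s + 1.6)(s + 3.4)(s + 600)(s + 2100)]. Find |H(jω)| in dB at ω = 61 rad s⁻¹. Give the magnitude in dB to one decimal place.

|j61 + 1.6| = √(61² + 1.6²) = 61.02
|j61 + 3.4| = √(61² + 3.4²) = 61.09
|j61 + 600| = √(61² + 600²) = 603.1
|j61 + 2100| = √(61² + 2100²) = 2101
|H(j61)| = 60.5 / (61.02 × 61.09 × 603.1 × 2101) = 1.2808e-08
20 log₁₀(1.2808e-08) = -157.85 dB

-157.9 dB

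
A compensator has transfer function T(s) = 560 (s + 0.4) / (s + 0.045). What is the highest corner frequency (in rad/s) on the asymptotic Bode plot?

0.4 rad/s

Break frequencies occur at each pole and zero magnitude: 0.045 rad/s, 0.4 rad/s.
The highest is 0.4 rad/s.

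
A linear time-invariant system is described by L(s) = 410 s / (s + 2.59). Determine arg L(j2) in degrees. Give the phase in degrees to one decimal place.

52.3°

∠(j2) = 90.00°
∠(j2 + 2.59) = arctan(2/2.59) = 37.68°
∠L(j2) = 90.00° − 37.68° = 52.32°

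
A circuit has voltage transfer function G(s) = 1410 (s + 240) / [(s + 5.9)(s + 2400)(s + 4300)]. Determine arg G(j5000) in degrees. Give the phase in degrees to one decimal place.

∠(j5000 + 240) = arctan(5000/240) = 87.25°
∠(j5000 + 5.9) = arctan(5000/5.9) = 89.93°
∠(j5000 + 2400) = arctan(5000/2400) = 64.36°
∠(j5000 + 4300) = arctan(5000/4300) = 49.30°
∠G(j5000) = 87.25° − (89.93° + 64.36° + 49.30°) = -116.34°

-116.3°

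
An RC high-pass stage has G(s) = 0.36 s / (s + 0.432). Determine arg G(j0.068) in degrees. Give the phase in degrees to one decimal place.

81.1 deg

∠(j0.068) = 90.00°
∠(j0.068 + 0.432) = arctan(0.068/0.432) = 8.95°
∠G(j0.068) = 90.00° − 8.95° = 81.05°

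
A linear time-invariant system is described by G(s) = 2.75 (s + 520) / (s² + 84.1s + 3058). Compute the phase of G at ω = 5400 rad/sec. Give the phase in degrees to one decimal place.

-94.6°

∠(j5400 + 520) = arctan(5400/520) = 84.50°
∠[(j5400)² + 84.1(j5400) + 3058] = ∠[-2.9157e+07 + j4.5414e+05] = 179.11°
∠G(j5400) = 84.50° − 179.11° = -94.61°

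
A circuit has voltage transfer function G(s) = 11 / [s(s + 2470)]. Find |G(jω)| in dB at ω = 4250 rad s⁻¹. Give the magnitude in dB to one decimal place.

-125.6 dB

|j4250 + 2470| = √(4250² + 2470²) = 4916
|j4250| = 4250
|G(j4250)| = 11 / (4916 × 4250) = 5.2653e-07
20 log₁₀(5.2653e-07) = -125.57 dB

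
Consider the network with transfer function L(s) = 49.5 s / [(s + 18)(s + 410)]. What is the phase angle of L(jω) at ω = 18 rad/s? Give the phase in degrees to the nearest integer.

42°

∠(j18) = 90.00°
∠(j18 + 18) = arctan(18/18) = 45.00°
∠(j18 + 410) = arctan(18/410) = 2.51°
∠L(j18) = 90.00° − (45.00° + 2.51°) = 42.49°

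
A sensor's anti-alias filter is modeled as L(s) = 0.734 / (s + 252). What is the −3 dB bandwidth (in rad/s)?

252 rad/s

For a single-pole low-pass, the −3 dB point is at the pole: ω = 252 rad/s.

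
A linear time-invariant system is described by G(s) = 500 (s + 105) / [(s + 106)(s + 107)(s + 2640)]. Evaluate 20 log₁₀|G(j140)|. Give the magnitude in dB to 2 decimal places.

|j140 + 105| = √(140² + 105²) = 175
|j140 + 106| = √(140² + 106²) = 175.6
|j140 + 107| = √(140² + 107²) = 176.2
|j140 + 2640| = √(140² + 2640²) = 2644
|G(j140)| = 500 × 175 / (175.6 × 176.2 × 2644) = 0.0010696
20 log₁₀(0.0010696) = -59.415 dB

-59.42 dB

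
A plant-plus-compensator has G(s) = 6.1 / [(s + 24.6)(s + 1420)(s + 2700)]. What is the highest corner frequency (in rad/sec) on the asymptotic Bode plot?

2700 rad/sec

Break frequencies occur at each pole and zero magnitude: 24.6 rad/sec, 1420 rad/sec, 2700 rad/sec.
The highest is 2700 rad/sec.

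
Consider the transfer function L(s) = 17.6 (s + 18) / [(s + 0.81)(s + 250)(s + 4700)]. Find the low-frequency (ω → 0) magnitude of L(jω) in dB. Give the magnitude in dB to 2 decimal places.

L(0) = 17.6 × 18 / (0.81 × 250 × 4700) = 0.00033286
20 log₁₀(0.00033286) = -69.555 dB

-69.55 dB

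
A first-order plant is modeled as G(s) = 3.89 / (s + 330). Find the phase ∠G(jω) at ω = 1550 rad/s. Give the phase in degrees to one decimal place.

∠(j1550 + 330) = arctan(1550/330) = 77.98°
∠G(j1550) = −77.98° = -77.98°

-78.0°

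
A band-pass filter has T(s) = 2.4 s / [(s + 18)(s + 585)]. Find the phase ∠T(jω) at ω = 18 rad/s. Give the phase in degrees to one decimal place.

43.2°

∠(j18) = 90.00°
∠(j18 + 18) = arctan(18/18) = 45.00°
∠(j18 + 585) = arctan(18/585) = 1.76°
∠T(j18) = 90.00° − (45.00° + 1.76°) = 43.24°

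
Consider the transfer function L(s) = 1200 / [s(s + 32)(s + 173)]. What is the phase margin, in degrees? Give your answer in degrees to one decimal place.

Gain crossover: |L(jω)| = 1 at ω ≈ 0.217 rad s⁻¹.
∠L(j0.217) = −90° − arctan(0.217/32) − arctan(0.217/173) ≈ -90.46°
PM = 180° + (-90.46°) = 89.54°

89.5°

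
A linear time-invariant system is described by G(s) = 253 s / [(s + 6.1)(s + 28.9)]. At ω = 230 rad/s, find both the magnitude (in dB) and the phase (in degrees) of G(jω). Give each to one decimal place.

|G| = 0.8 dB, ∠G = -81.3 deg

|j230| = 230
|j230 + 6.1| = √(230² + 6.1²) = 230.1
|j230 + 28.9| = √(230² + 28.9²) = 231.8
|G(j230)| = 253 × 230 / (230.1 × 231.8) = 1.091
20 log₁₀(1.091) = 0.76 dB
∠(j230) = 90.00°
∠(j230 + 6.1) = arctan(230/6.1) = 88.48°
∠(j230 + 28.9) = arctan(230/28.9) = 82.84°
∠G(j230) = 90.00° − (88.48° + 82.84°) = -81.32°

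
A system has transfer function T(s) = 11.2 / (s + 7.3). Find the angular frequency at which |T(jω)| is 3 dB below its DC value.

7.3 rad/sec

For a single-pole low-pass, the −3 dB point is at the pole: ω = 7.3 rad/sec.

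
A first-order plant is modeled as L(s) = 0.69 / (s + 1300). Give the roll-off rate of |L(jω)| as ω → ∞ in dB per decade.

-20 dB/decade

With 0 zeros and 1 pole, the high-frequency asymptotic slope is 20 × (0 − 1) = -20 dB/decade.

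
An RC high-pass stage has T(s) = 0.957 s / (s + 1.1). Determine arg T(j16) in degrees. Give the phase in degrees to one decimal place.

∠(j16) = 90.00°
∠(j16 + 1.1) = arctan(16/1.1) = 86.07°
∠T(j16) = 90.00° − 86.07° = 3.93°

3.9 deg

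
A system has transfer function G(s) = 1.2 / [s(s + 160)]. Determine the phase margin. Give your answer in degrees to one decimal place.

Gain crossover: |G(jω)| = 1 at ω ≈ 0.0075 rad s⁻¹.
∠G(j0.0075) = −90° − arctan(0.0075/160) ≈ -90.00°
PM = 180° + (-90.00°) = 90.00°

90.0°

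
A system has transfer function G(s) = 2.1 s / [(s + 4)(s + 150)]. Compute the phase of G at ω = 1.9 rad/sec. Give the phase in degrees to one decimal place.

∠(j1.9) = 90.00°
∠(j1.9 + 4) = arctan(1.9/4) = 25.41°
∠(j1.9 + 150) = arctan(1.9/150) = 0.73°
∠G(j1.9) = 90.00° − (25.41° + 0.73°) = 63.87°

63.9°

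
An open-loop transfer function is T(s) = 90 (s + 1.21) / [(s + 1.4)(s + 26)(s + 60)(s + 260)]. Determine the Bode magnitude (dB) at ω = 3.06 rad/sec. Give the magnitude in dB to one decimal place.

-73.3 dB

|j3.06 + 1.21| = √(3.06² + 1.21²) = 3.291
|j3.06 + 1.4| = √(3.06² + 1.4²) = 3.365
|j3.06 + 26| = √(3.06² + 26²) = 26.18
|j3.06 + 60| = √(3.06² + 60²) = 60.08
|j3.06 + 260| = √(3.06² + 260²) = 260
|T(j3.06)| = 90 × 3.291 / (3.365 × 26.18 × 60.08 × 260) = 0.0002152
20 log₁₀(0.0002152) = -73.34 dB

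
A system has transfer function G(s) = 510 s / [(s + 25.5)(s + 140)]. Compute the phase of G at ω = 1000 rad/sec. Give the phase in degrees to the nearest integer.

∠(j1000) = 90.00°
∠(j1000 + 25.5) = arctan(1000/25.5) = 88.54°
∠(j1000 + 140) = arctan(1000/140) = 82.03°
∠G(j1000) = 90.00° − (88.54° + 82.03°) = -80.57°

-81 deg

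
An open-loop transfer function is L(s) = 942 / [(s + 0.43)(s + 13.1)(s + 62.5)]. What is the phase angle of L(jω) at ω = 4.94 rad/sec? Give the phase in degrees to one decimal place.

-110.2 deg

∠(j4.94 + 0.43) = arctan(4.94/0.43) = 85.03°
∠(j4.94 + 13.1) = arctan(4.94/13.1) = 20.66°
∠(j4.94 + 62.5) = arctan(4.94/62.5) = 4.52°
∠L(j4.94) = − (85.03° + 20.66° + 4.52°) = -110.21°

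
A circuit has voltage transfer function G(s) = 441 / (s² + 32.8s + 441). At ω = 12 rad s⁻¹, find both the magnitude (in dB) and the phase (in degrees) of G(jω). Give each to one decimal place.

|(j12)² + 32.8(j12) + 441| = |297 + j393.6| = 493.1
|G(j12)| = 441 / 493.1 = 0.89437
20 log₁₀(0.89437) = -0.97 dB
∠[(j12)² + 32.8(j12) + 441] = ∠[297 + j393.6] = 52.96°
∠G(j12) = −52.96° = -52.96°

|G| = -1.0 dB, ∠G = -53.0°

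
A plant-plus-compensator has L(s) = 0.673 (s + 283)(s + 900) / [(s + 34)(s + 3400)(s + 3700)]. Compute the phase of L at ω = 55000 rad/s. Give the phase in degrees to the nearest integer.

∠(j55000 + 283) = arctan(55000/283) = 89.71°
∠(j55000 + 900) = arctan(55000/900) = 89.06°
∠(j55000 + 34) = arctan(55000/34) = 89.96°
∠(j55000 + 3400) = arctan(55000/3400) = 86.46°
∠(j55000 + 3700) = arctan(55000/3700) = 86.15°
∠L(j55000) = 89.71° + 89.06° − (89.96° + 86.46° + 86.15°) = -83.81°

-84°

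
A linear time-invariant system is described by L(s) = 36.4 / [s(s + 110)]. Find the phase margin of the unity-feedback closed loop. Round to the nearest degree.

90°

Gain crossover: |L(jω)| = 1 at ω ≈ 0.331 rad s⁻¹.
∠L(j0.331) = −90° − arctan(0.331/110) ≈ -90.17°
PM = 180° + (-90.17°) = 89.83°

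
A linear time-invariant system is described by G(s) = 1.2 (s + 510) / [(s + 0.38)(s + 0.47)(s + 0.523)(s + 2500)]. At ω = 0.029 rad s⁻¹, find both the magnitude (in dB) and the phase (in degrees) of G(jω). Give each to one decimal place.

|j0.029 + 510| = √(0.029² + 510²) = 510
|j0.029 + 0.38| = √(0.029² + 0.38²) = 0.3811
|j0.029 + 0.47| = √(0.029² + 0.47²) = 0.4709
|j0.029 + 0.523| = √(0.029² + 0.523²) = 0.5238
|j0.029 + 2500| = √(0.029² + 2500²) = 2500
|G(j0.029)| = 1.2 × 510 / (0.3811 × 0.4709 × 0.5238 × 2500) = 2.6042
20 log₁₀(2.6042) = 8.31 dB
∠(j0.029 + 510) = arctan(0.029/510) = 0.00°
∠(j0.029 + 0.38) = arctan(0.029/0.38) = 4.36°
∠(j0.029 + 0.47) = arctan(0.029/0.47) = 3.53°
∠(j0.029 + 0.523) = arctan(0.029/0.523) = 3.17°
∠(j0.029 + 2500) = arctan(0.029/2500) = 0.00°
∠G(j0.029) = 0.00° − (4.36° + 3.53° + 3.17° + 0.00°) = -11.07°

|G| = 8.3 dB, ∠G = -11.1°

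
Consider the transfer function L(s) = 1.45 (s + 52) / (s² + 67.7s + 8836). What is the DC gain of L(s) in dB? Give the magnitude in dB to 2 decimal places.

L(0) = 1.45 × 52 / 8836 = 0.0085333
20 log₁₀(0.0085333) = -41.378 dB

-41.38 dB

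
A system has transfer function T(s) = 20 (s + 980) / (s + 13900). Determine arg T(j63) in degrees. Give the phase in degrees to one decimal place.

3.4°

∠(j63 + 980) = arctan(63/980) = 3.68°
∠(j63 + 13900) = arctan(63/13900) = 0.26°
∠T(j63) = 3.68° − 0.26° = 3.42°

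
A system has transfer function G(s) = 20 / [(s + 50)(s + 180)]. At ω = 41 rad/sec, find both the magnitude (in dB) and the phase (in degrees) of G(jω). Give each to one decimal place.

|G| = -55.5 dB, ∠G = -52.2 deg

|j41 + 50| = √(41² + 50²) = 64.66
|j41 + 180| = √(41² + 180²) = 184.6
|G(j41)| = 20 / (64.66 × 184.6) = 0.0016755
20 log₁₀(0.0016755) = -55.52 dB
∠(j41 + 50) = arctan(41/50) = 39.35°
∠(j41 + 180) = arctan(41/180) = 12.83°
∠G(j41) = − (39.35° + 12.83°) = -52.18°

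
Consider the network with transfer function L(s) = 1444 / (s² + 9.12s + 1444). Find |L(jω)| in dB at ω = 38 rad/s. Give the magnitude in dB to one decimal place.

12.4 dB

|(j38)² + 9.12(j38) + 1444| = |0 + j346.56| = 346.6
|L(j38)| = 1444 / 346.6 = 4.1667
20 log₁₀(4.1667) = 12.40 dB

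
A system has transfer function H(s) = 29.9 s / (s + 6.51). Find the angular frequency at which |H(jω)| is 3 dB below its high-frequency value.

6.51 rad/s

For a single-pole high-pass, the −3 dB point is at the pole: ω = 6.51 rad/s.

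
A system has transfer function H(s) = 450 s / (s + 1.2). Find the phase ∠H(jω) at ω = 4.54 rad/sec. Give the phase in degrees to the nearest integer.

∠(j4.54) = 90.00°
∠(j4.54 + 1.2) = arctan(4.54/1.2) = 75.19°
∠H(j4.54) = 90.00° − 75.19° = 14.81°

15°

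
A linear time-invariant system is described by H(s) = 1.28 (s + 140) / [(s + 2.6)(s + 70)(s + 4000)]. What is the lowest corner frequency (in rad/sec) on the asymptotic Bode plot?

2.6 rad/sec

Break frequencies occur at each pole and zero magnitude: 2.6 rad/sec, 70 rad/sec, 140 rad/sec, 4000 rad/sec.
The lowest is 2.6 rad/sec.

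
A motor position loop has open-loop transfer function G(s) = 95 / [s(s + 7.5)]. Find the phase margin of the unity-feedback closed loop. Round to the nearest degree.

42 deg

Gain crossover: |G(jω)| = 1 at ω ≈ 8.42 rad/sec.
∠G(j8.42) = −90° − arctan(8.42/7.5) ≈ -138.32°
PM = 180° + (-138.32°) = 41.68°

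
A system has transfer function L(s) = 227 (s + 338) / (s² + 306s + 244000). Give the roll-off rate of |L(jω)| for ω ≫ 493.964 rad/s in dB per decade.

With 1 zero and 2 poles, the high-frequency asymptotic slope is 20 × (1 − 2) = -20 dB/decade.

-20 dB/decade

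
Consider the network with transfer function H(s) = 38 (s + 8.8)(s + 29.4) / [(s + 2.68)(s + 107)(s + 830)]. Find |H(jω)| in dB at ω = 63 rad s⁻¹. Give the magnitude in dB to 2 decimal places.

|j63 + 8.8| = √(63² + 8.8²) = 63.61
|j63 + 29.4| = √(63² + 29.4²) = 69.52
|j63 + 2.68| = √(63² + 2.68²) = 63.06
|j63 + 107| = √(63² + 107²) = 124.2
|j63 + 830| = √(63² + 830²) = 832.4
|H(j63)| = 38 × 63.61 × 69.52 / (63.06 × 124.2 × 832.4) = 0.025785
20 log₁₀(0.025785) = -31.773 dB

-31.77 dB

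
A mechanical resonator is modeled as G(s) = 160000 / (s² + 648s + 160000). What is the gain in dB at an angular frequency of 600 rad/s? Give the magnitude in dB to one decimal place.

-8.7 dB

|(j600)² + 648(j600) + 160000| = |-2e+05 + j3.888e+05| = 4.372e+05
|G(j600)| = 160000 / 4.372e+05 = 0.36594
20 log₁₀(0.36594) = -8.73 dB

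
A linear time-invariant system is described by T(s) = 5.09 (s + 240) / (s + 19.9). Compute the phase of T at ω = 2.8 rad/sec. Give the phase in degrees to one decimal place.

∠(j2.8 + 240) = arctan(2.8/240) = 0.67°
∠(j2.8 + 19.9) = arctan(2.8/19.9) = 8.01°
∠T(j2.8) = 0.67° − 8.01° = -7.34°

-7.3°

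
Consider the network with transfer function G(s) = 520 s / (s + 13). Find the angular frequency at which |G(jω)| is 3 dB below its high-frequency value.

For a single-pole high-pass, the −3 dB point is at the pole: ω = 13 rad s⁻¹.

13 rad s⁻¹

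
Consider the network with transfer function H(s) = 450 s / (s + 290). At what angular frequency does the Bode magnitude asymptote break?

The single real pole at s = −290 gives a corner at ω = 290 rad/sec.

290 rad/sec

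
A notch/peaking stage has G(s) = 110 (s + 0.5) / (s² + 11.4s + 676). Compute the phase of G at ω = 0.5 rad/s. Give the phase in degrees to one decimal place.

44.5°

∠(j0.5 + 0.5) = arctan(0.5/0.5) = 45.00°
∠[(j0.5)² + 11.4(j0.5) + 676] = ∠[675.75 + j5.7] = 0.48°
∠G(j0.5) = 45.00° − 0.48° = 44.52°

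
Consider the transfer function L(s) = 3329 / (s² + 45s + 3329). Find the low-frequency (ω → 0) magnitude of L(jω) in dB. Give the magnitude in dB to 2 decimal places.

L(0) = 3329 / 3329 = 1
20 log₁₀(1) = 0.000 dB

0.00 dB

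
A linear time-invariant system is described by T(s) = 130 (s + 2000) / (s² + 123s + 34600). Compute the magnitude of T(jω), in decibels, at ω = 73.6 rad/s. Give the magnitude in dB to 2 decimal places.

|j73.6 + 2000| = √(73.6² + 2000²) = 2001
|(j73.6)² + 123(j73.6) + 34600| = |29183 + j9052.8| = 3.055e+04
|T(j73.6)| = 130 × 2001 / 3.055e+04 = 8.515
20 log₁₀(8.515) = 18.604 dB

18.60 dB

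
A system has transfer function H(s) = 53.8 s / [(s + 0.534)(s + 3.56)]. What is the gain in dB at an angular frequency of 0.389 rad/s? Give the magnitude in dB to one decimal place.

|j0.389| = 0.389
|j0.389 + 0.534| = √(0.389² + 0.534²) = 0.6607
|j0.389 + 3.56| = √(0.389² + 3.56²) = 3.581
|H(j0.389)| = 53.8 × 0.389 / (0.6607 × 3.581) = 8.8455
20 log₁₀(8.8455) = 18.93 dB

18.9 dB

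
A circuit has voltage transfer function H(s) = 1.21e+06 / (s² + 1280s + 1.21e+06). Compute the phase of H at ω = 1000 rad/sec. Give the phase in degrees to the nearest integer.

-81 deg

∠[(j1000)² + 1280(j1000) + 1.21e+06] = ∠[2.1e+05 + j1.28e+06] = 80.68°
∠H(j1000) = −80.68° = -80.68°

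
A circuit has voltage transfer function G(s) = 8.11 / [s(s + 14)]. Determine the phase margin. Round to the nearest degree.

88 deg

Gain crossover: |G(jω)| = 1 at ω ≈ 0.579 rad/s.
∠G(j0.579) = −90° − arctan(0.579/14) ≈ -92.37°
PM = 180° + (-92.37°) = 87.63°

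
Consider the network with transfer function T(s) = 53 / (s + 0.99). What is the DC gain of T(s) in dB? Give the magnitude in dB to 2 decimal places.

34.57 dB

T(0) = 53 / 0.99 = 53.535
20 log₁₀(53.535) = 34.573 dB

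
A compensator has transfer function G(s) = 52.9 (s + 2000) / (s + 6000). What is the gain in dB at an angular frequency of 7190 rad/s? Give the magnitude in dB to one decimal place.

|j7190 + 2000| = √(7190² + 2000²) = 7463
|j7190 + 6000| = √(7190² + 6000²) = 9365
|G(j7190)| = 52.9 × 7463 / 9365 = 42.158
20 log₁₀(42.158) = 32.50 dB

32.5 dB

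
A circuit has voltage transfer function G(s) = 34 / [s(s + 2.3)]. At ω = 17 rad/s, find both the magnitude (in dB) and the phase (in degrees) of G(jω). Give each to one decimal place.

|j17 + 2.3| = √(17² + 2.3²) = 17.15
|j17| = 17
|G(j17)| = 34 / (17.15 × 17) = 0.11658
20 log₁₀(0.11658) = -18.67 dB
∠(j17 + 2.3) = arctan(17/2.3) = 82.30°
∠(j17) = 90.00°
∠G(j17) = − (82.30° + 90.00°) = -172.30°

|G| = -18.7 dB, ∠G = -172.3°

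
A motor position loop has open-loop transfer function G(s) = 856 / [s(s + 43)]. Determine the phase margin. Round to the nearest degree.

67°

Gain crossover: |G(jω)| = 1 at ω ≈ 18.3 rad/s.
∠G(j18.3) = −90° − arctan(18.3/43) ≈ -113.07°
PM = 180° + (-113.07°) = 66.93°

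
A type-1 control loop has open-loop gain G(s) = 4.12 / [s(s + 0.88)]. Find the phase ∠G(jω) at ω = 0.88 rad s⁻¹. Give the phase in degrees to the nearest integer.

∠(j0.88 + 0.88) = arctan(0.88/0.88) = 45.00°
∠(j0.88) = 90.00°
∠G(j0.88) = − (45.00° + 90.00°) = -135.00°

-135°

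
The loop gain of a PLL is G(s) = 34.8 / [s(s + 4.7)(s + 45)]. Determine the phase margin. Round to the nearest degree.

Gain crossover: |G(jω)| = 1 at ω ≈ 0.164 rad/sec.
∠G(j0.164) = −90° − arctan(0.164/4.7) − arctan(0.164/45) ≈ -92.21°
PM = 180° + (-92.21°) = 87.79°

88°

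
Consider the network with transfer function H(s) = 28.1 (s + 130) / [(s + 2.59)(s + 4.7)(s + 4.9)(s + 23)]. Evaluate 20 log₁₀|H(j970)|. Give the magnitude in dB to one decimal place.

-150.2 dB

|j970 + 130| = √(970² + 130²) = 978.7
|j970 + 2.59| = √(970² + 2.59²) = 970
|j970 + 4.7| = √(970² + 4.7²) = 970
|j970 + 4.9| = √(970² + 4.9²) = 970
|j970 + 23| = √(970² + 23²) = 970.3
|H(j970)| = 28.1 × 978.7 / (970 × 970 × 970 × 970.3) = 3.1054e-08
20 log₁₀(3.1054e-08) = -150.16 dB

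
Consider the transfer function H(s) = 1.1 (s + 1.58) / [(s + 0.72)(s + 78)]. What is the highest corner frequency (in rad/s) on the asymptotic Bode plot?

78 rad/s

Break frequencies occur at each pole and zero magnitude: 0.72 rad/s, 1.58 rad/s, 78 rad/s.
The highest is 78 rad/s.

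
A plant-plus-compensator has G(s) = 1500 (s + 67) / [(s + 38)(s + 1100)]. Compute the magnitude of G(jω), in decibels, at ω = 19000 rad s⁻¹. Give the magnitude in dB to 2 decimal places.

|j19000 + 67| = √(19000² + 67²) = 1.9e+04
|j19000 + 38| = √(19000² + 38²) = 1.9e+04
|j19000 + 1100| = √(19000² + 1100²) = 1.903e+04
|G(j19000)| = 1500 × 1.9e+04 / (1.9e+04 × 1.903e+04) = 0.078816
20 log₁₀(0.078816) = -22.068 dB

-22.07 dB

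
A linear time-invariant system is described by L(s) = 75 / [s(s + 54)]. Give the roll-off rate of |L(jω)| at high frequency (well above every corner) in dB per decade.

-40 dB/decade

With 0 zeros and 2 poles, the high-frequency asymptotic slope is 20 × (0 − 2) = -40 dB/decade.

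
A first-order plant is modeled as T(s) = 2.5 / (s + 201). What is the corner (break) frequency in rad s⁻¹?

201 rad s⁻¹

The single real pole at s = −201 gives a corner at ω = 201 rad s⁻¹.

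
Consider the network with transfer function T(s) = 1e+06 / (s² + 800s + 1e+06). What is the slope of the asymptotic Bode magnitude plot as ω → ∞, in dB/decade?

With 0 zeros and 2 poles, the high-frequency asymptotic slope is 20 × (0 − 2) = -40 dB/decade.

-40 dB/decade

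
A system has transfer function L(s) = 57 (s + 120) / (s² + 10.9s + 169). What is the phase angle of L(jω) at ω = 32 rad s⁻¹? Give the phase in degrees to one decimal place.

-142.9°

∠(j32 + 120) = arctan(32/120) = 14.93°
∠[(j32)² + 10.9(j32) + 169] = ∠[-855 + j348.8] = 157.81°
∠L(j32) = 14.93° − 157.81° = -142.88°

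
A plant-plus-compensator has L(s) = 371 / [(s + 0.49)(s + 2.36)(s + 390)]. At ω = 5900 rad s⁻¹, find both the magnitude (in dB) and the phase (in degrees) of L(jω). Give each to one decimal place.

|L| = -174.9 dB, ∠L = -266.2°

|j5900 + 0.49| = √(5900² + 0.49²) = 5900
|j5900 + 2.36| = √(5900² + 2.36²) = 5900
|j5900 + 390| = √(5900² + 390²) = 5913
|L(j5900)| = 371 / (5900 × 5900 × 5913) = 1.8025e-09
20 log₁₀(1.8025e-09) = -174.88 dB
∠(j5900 + 0.49) = arctan(5900/0.49) = 90.00°
∠(j5900 + 2.36) = arctan(5900/2.36) = 89.98°
∠(j5900 + 390) = arctan(5900/390) = 86.22°
∠L(j5900) = − (90.00° + 89.98° + 86.22°) = -266.19°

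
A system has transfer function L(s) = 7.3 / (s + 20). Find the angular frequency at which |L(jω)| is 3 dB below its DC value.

For a single-pole low-pass, the −3 dB point is at the pole: ω = 20 rad/sec.

20 rad/sec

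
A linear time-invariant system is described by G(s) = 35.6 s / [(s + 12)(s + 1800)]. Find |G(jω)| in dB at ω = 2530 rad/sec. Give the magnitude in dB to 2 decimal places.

|j2530| = 2530
|j2530 + 12| = √(2530² + 12²) = 2530
|j2530 + 1800| = √(2530² + 1800²) = 3105
|G(j2530)| = 35.6 × 2530 / (2530 × 3105) = 0.011465
20 log₁₀(0.011465) = -38.812 dB

-38.81 dB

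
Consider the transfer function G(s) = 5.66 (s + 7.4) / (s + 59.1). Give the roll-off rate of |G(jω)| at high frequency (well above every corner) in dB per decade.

With 1 zero and 1 pole, the high-frequency asymptotic slope is 20 × (1 − 1) = 0 dB/decade.

0 dB/decade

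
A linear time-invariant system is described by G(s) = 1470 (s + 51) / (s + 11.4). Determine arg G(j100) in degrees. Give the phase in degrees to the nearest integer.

-21 deg

∠(j100 + 51) = arctan(100/51) = 62.98°
∠(j100 + 11.4) = arctan(100/11.4) = 83.50°
∠G(j100) = 62.98° − 83.50° = -20.52°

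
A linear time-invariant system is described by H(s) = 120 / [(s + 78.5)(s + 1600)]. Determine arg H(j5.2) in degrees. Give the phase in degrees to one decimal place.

-4.0°

∠(j5.2 + 78.5) = arctan(5.2/78.5) = 3.79°
∠(j5.2 + 1600) = arctan(5.2/1600) = 0.19°
∠H(j5.2) = − (3.79° + 0.19°) = -3.98°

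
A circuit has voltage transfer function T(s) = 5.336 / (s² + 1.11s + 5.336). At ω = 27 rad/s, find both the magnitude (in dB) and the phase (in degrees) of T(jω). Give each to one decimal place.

|T| = -42.7 dB, ∠T = -177.6°

|(j27)² + 1.11(j27) + 5.336| = |-723.66 + j29.97| = 724.3
|T(j27)| = 5.336 / 724.3 = 0.0073673
20 log₁₀(0.0073673) = -42.65 dB
∠[(j27)² + 1.11(j27) + 5.336] = ∠[-723.66 + j29.97] = 177.63°
∠T(j27) = −177.63° = -177.63°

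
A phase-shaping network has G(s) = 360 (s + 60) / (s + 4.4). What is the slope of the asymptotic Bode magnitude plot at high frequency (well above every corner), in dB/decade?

With 1 zero and 1 pole, the high-frequency asymptotic slope is 20 × (1 − 1) = 0 dB/decade.

0 dB/decade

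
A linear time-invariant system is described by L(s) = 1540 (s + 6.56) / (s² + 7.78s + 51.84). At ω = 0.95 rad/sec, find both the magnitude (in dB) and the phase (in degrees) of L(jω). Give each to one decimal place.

|j0.95 + 6.56| = √(0.95² + 6.56²) = 6.628
|(j0.95)² + 7.78(j0.95) + 51.84| = |50.938 + j7.391| = 51.47
|L(j0.95)| = 1540 × 6.628 / 51.47 = 198.32
20 log₁₀(198.32) = 45.95 dB
∠(j0.95 + 6.56) = arctan(0.95/6.56) = 8.24°
∠[(j0.95)² + 7.78(j0.95) + 51.84] = ∠[50.938 + j7.391] = 8.26°
∠L(j0.95) = 8.24° − 8.26° = -0.02°

|L| = 45.9 dB, ∠L = -0.0°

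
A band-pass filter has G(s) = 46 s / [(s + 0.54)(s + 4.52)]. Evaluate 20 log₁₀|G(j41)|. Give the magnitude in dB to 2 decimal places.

|j41| = 41
|j41 + 0.54| = √(41² + 0.54²) = 41
|j41 + 4.52| = √(41² + 4.52²) = 41.25
|G(j41)| = 46 × 41 / (41 × 41.25) = 1.1151
20 log₁₀(1.1151) = 0.946 dB

0.95 dB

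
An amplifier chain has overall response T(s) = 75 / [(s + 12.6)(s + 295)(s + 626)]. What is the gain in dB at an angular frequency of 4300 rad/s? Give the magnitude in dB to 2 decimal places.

-180.62 dB

|j4300 + 12.6| = √(4300² + 12.6²) = 4300
|j4300 + 295| = √(4300² + 295²) = 4310
|j4300 + 626| = √(4300² + 626²) = 4345
|T(j4300)| = 75 / (4300 × 4310 × 4345) = 9.3128e-10
20 log₁₀(9.3128e-10) = -180.618 dB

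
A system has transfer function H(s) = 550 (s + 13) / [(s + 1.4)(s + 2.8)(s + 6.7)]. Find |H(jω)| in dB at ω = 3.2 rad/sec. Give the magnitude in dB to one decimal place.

36.5 dB

|j3.2 + 13| = √(3.2² + 13²) = 13.39
|j3.2 + 1.4| = √(3.2² + 1.4²) = 3.493
|j3.2 + 2.8| = √(3.2² + 2.8²) = 4.252
|j3.2 + 6.7| = √(3.2² + 6.7²) = 7.425
|H(j3.2)| = 550 × 13.39 / (3.493 × 4.252 × 7.425) = 66.774
20 log₁₀(66.774) = 36.49 dB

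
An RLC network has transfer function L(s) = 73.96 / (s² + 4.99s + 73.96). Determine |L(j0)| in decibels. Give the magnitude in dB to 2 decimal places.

L(0) = 73.96 / 73.96 = 1
20 log₁₀(1) = 0.000 dB

0.00 dB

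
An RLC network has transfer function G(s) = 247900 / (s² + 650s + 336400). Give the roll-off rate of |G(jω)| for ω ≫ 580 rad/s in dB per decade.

-40 dB/decade

With 0 zeros and 2 poles, the high-frequency asymptotic slope is 20 × (0 − 2) = -40 dB/decade.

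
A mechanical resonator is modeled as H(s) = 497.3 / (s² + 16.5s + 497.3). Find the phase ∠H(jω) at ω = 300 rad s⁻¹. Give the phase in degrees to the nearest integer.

∠[(j300)² + 16.5(j300) + 497.3] = ∠[-89503 + j4950] = 176.83°
∠H(j300) = −176.83° = -176.83°

-177°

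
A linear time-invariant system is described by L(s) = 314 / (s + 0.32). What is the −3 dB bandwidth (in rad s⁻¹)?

For a single-pole low-pass, the −3 dB point is at the pole: ω = 0.32 rad s⁻¹.

0.32 rad s⁻¹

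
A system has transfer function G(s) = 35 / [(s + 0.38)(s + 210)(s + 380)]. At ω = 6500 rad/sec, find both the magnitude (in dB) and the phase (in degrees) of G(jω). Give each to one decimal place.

|j6500 + 0.38| = √(6500² + 0.38²) = 6500
|j6500 + 210| = √(6500² + 210²) = 6503
|j6500 + 380| = √(6500² + 380²) = 6511
|G(j6500)| = 35 / (6500 × 6503 × 6511) = 1.2716e-10
20 log₁₀(1.2716e-10) = -197.91 dB
∠(j6500 + 0.38) = arctan(6500/0.38) = 90.00°
∠(j6500 + 210) = arctan(6500/210) = 88.15°
∠(j6500 + 380) = arctan(6500/380) = 86.65°
∠G(j6500) = − (90.00° + 88.15° + 86.65°) = -264.80°

|G| = -197.9 dB, ∠G = -264.8°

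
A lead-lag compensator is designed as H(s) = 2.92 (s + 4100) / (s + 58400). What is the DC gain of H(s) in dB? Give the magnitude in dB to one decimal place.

H(0) = 2.92 × 4100 / 58400 = 0.205
20 log₁₀(0.205) = -13.76 dB

-13.8 dB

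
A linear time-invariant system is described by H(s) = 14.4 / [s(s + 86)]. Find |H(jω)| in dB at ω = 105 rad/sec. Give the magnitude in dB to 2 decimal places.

|j105 + 86| = √(105² + 86²) = 135.7
|j105| = 105
|H(j105)| = 14.4 / (135.7 × 105) = 0.0010105
20 log₁₀(0.0010105) = -59.910 dB

-59.91 dB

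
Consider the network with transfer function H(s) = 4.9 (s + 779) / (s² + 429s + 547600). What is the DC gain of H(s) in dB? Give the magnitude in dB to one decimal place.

H(0) = 4.9 × 779 / 547600 = 0.0069706
20 log₁₀(0.0069706) = -43.13 dB

-43.1 dB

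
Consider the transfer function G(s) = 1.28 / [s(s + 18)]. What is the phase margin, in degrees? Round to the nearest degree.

Gain crossover: |G(jω)| = 1 at ω ≈ 0.0711 rad/s.
∠G(j0.0711) = −90° − arctan(0.0711/18) ≈ -90.23°
PM = 180° + (-90.23°) = 89.77°

90°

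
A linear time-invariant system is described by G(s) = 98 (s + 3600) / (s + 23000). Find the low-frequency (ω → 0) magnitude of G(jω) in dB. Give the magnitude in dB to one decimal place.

G(0) = 98 × 3600 / 23000 = 15.339
20 log₁₀(15.339) = 23.72 dB

23.7 dB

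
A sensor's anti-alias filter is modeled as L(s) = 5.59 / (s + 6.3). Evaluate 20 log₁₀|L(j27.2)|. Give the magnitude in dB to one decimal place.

|j27.2 + 6.3| = √(27.2² + 6.3²) = 27.92
|L(j27.2)| = 5.59 / 27.92 = 0.20021
20 log₁₀(0.20021) = -13.97 dB

-14.0 dB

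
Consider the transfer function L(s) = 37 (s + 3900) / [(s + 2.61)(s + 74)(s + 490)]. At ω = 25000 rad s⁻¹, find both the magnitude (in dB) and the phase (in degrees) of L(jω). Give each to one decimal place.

|j25000 + 3900| = √(25000² + 3900²) = 2.53e+04
|j25000 + 2.61| = √(25000² + 2.61²) = 2.5e+04
|j25000 + 74| = √(25000² + 74²) = 2.5e+04
|j25000 + 490| = √(25000² + 490²) = 2.5e+04
|L(j25000)| = 37 × 2.53e+04 / (2.5e+04 × 2.5e+04 × 2.5e+04) = 5.9904e-08
20 log₁₀(5.9904e-08) = -144.45 dB
∠(j25000 + 3900) = arctan(25000/3900) = 81.13°
∠(j25000 + 2.61) = arctan(25000/2.61) = 89.99°
∠(j25000 + 74) = arctan(25000/74) = 89.83°
∠(j25000 + 490) = arctan(25000/490) = 88.88°
∠L(j25000) = 81.13° − (89.99° + 89.83° + 88.88°) = -187.57°

|L| = -144.5 dB, ∠L = -187.6°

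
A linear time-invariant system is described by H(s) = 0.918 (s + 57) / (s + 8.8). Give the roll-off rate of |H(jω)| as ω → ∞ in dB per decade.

0 dB/decade

With 1 zero and 1 pole, the high-frequency asymptotic slope is 20 × (1 − 1) = 0 dB/decade.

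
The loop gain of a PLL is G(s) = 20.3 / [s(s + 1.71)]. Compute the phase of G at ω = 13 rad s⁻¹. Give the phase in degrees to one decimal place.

-172.5°

∠(j13 + 1.71) = arctan(13/1.71) = 82.51°
∠(j13) = 90.00°
∠G(j13) = − (82.51° + 90.00°) = -172.51°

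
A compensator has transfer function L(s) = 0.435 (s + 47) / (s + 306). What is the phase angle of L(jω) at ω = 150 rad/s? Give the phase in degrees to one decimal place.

46.5°

∠(j150 + 47) = arctan(150/47) = 72.60°
∠(j150 + 306) = arctan(150/306) = 26.11°
∠L(j150) = 72.60° − 26.11° = 46.49°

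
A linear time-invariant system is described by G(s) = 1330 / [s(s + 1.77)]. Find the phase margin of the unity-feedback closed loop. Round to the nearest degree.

Gain crossover: |G(jω)| = 1 at ω ≈ 36.4 rad/sec.
∠G(j36.4) = −90° − arctan(36.4/1.77) ≈ -177.22°
PM = 180° + (-177.22°) = 2.78°

3°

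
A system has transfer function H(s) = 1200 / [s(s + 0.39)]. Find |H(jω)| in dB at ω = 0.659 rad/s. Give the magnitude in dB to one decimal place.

67.5 dB

|j0.659 + 0.39| = √(0.659² + 0.39²) = 0.7658
|j0.659| = 0.659
|H(j0.659)| = 1200 / (0.7658 × 0.659) = 2378
20 log₁₀(2378) = 67.52 dB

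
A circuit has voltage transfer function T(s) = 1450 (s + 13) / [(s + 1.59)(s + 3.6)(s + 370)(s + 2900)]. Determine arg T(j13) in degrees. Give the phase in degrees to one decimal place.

∠(j13 + 13) = arctan(13/13) = 45.00°
∠(j13 + 1.59) = arctan(13/1.59) = 83.03°
∠(j13 + 3.6) = arctan(13/3.6) = 74.52°
∠(j13 + 370) = arctan(13/370) = 2.01°
∠(j13 + 2900) = arctan(13/2900) = 0.26°
∠T(j13) = 45.00° − (83.03° + 74.52° + 2.01° + 0.26°) = -114.82°

-114.8°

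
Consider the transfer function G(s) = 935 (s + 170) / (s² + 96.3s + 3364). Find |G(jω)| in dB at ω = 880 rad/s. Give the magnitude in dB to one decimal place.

0.7 dB

|j880 + 170| = √(880² + 170²) = 896.3
|(j880)² + 96.3(j880) + 3364| = |-7.7104e+05 + j84744| = 7.757e+05
|G(j880)| = 935 × 896.3 / 7.757e+05 = 1.0804
20 log₁₀(1.0804) = 0.67 dB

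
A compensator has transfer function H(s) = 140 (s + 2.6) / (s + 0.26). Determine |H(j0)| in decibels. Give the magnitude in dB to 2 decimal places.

62.92 dB

H(0) = 140 × 2.6 / 0.26 = 1400
20 log₁₀(1400) = 62.923 dB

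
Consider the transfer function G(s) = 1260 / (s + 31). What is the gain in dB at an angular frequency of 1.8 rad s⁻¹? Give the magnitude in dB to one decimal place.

32.2 dB

|j1.8 + 31| = √(1.8² + 31²) = 31.05
|G(j1.8)| = 1260 / 31.05 = 40.577
20 log₁₀(40.577) = 32.17 dB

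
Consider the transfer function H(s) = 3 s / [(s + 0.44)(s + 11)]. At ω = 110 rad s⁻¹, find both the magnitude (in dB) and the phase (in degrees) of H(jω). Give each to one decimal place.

|H| = -31.3 dB, ∠H = -84.1°

|j110| = 110
|j110 + 0.44| = √(110² + 0.44²) = 110
|j110 + 11| = √(110² + 11²) = 110.5
|H(j110)| = 3 × 110 / (110 × 110.5) = 0.027137
20 log₁₀(0.027137) = -31.33 dB
∠(j110) = 90.00°
∠(j110 + 0.44) = arctan(110/0.44) = 89.77°
∠(j110 + 11) = arctan(110/11) = 84.29°
∠H(j110) = 90.00° − (89.77° + 84.29°) = -84.06°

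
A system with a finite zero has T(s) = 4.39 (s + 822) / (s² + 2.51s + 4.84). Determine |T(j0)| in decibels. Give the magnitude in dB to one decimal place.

57.4 dB

T(0) = 4.39 × 822 / 4.84 = 745.57
20 log₁₀(745.57) = 57.45 dB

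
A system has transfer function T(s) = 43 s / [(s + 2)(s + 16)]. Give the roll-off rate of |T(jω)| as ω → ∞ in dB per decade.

-20 dB/decade

With 1 zero and 2 poles, the high-frequency asymptotic slope is 20 × (1 − 2) = -20 dB/decade.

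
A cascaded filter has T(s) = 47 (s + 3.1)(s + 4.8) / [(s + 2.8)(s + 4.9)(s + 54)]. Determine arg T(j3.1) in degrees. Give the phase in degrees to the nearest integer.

∠(j3.1 + 3.1) = arctan(3.1/3.1) = 45.00°
∠(j3.1 + 4.8) = arctan(3.1/4.8) = 32.86°
∠(j3.1 + 2.8) = arctan(3.1/2.8) = 47.91°
∠(j3.1 + 4.9) = arctan(3.1/4.9) = 32.32°
∠(j3.1 + 54) = arctan(3.1/54) = 3.29°
∠T(j3.1) = 45.00° + 32.86° − (47.91° + 32.32° + 3.29°) = -5.66°

-6°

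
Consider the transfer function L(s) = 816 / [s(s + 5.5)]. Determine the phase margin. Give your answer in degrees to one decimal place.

Gain crossover: |L(jω)| = 1 at ω ≈ 28.3 rad/s.
∠L(j28.3) = −90° − arctan(28.3/5.5) ≈ -169.00°
PM = 180° + (-169.00°) = 11.00°

11.0°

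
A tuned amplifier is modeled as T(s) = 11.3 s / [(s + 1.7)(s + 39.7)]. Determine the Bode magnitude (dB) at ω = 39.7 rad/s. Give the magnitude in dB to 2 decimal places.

|j39.7| = 39.7
|j39.7 + 1.7| = √(39.7² + 1.7²) = 39.74
|j39.7 + 39.7| = √(39.7² + 39.7²) = 56.14
|T(j39.7)| = 11.3 × 39.7 / (39.74 × 56.14) = 0.20108
20 log₁₀(0.20108) = -13.932 dB

-13.93 dB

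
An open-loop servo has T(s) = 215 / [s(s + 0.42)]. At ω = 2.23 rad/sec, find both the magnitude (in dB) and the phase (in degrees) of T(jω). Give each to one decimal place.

|T| = 32.6 dB, ∠T = -169.3°

|j2.23 + 0.42| = √(2.23² + 0.42²) = 2.269
|j2.23| = 2.23
|T(j2.23)| = 215 / (2.269 × 2.23) = 42.487
20 log₁₀(42.487) = 32.57 dB
∠(j2.23 + 0.42) = arctan(2.23/0.42) = 79.33°
∠(j2.23) = 90.00°
∠T(j2.23) = − (79.33° + 90.00°) = -169.33°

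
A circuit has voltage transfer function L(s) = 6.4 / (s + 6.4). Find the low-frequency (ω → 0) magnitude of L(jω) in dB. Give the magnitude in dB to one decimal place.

L(0) = 6.4 / 6.4 = 1
20 log₁₀(1) = 0.00 dB

0.0 dB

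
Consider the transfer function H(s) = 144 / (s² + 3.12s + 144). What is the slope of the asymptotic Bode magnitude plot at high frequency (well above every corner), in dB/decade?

-40 dB/decade

With 0 zeros and 2 poles, the high-frequency asymptotic slope is 20 × (0 − 2) = -40 dB/decade.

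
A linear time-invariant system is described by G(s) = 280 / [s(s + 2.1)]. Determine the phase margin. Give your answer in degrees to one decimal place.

Gain crossover: |G(jω)| = 1 at ω ≈ 16.7 rad/s.
∠G(j16.7) = −90° − arctan(16.7/2.1) ≈ -172.82°
PM = 180° + (-172.82°) = 7.18°

7.2°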